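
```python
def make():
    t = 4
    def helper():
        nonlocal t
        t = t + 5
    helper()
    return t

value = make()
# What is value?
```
9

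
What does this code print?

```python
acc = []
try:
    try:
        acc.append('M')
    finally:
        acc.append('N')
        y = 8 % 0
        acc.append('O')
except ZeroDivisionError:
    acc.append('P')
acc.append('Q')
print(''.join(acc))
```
MNPQ

Exception in inner finally caught by outer except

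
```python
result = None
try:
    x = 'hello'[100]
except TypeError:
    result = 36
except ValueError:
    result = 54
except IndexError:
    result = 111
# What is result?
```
111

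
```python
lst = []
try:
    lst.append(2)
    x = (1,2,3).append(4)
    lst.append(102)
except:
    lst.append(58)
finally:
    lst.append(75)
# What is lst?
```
[2, 58, 75]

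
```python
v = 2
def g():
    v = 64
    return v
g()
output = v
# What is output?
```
2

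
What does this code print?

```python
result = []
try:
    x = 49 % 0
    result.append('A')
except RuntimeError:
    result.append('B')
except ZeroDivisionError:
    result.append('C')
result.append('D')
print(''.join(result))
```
CD

ZeroDivisionError is caught by its specific handler, not RuntimeError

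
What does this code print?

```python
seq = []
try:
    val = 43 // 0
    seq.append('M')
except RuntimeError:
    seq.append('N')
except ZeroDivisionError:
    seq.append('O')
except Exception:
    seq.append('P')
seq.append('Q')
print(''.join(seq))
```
OQ

ZeroDivisionError matches before generic Exception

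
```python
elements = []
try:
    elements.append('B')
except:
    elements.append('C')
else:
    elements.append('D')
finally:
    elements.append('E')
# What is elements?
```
['B', 'D', 'E']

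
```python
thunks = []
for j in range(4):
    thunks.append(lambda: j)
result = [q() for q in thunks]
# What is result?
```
[3, 3, 3, 3]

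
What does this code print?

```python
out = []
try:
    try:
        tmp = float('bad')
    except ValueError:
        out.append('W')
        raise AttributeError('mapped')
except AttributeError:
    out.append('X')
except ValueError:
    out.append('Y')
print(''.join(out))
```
WX

New AttributeError raised, caught by outer AttributeError handler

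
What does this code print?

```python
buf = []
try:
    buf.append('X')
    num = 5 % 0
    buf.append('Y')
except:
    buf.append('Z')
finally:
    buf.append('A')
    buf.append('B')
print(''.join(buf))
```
XZAB

Code before exception runs, then except, then all of finally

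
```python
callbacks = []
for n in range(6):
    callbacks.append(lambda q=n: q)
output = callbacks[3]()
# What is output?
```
3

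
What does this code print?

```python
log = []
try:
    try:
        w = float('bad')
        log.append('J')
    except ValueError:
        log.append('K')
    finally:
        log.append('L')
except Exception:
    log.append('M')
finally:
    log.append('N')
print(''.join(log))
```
KLN

Both finally blocks run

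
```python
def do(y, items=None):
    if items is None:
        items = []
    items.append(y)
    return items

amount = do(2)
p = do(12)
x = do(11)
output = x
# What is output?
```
[11]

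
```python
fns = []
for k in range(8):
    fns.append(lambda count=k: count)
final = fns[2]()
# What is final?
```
2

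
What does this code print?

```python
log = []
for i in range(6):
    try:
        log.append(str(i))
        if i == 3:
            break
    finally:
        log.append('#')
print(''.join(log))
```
0#1#2#3#

finally runs even when breaking out of loop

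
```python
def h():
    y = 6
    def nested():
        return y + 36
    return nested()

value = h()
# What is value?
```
42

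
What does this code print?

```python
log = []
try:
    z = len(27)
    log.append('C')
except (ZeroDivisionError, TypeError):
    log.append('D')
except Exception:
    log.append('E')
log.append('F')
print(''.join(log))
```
DF

TypeError matches tuple containing it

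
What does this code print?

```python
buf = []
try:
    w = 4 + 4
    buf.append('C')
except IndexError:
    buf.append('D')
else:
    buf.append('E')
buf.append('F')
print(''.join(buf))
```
CEF

else block runs when no exception occurs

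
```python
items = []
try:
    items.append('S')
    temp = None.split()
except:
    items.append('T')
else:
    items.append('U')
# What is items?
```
['S', 'T']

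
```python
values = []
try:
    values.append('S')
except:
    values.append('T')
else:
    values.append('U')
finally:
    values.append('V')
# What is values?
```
['S', 'U', 'V']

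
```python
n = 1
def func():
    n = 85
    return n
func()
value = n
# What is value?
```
1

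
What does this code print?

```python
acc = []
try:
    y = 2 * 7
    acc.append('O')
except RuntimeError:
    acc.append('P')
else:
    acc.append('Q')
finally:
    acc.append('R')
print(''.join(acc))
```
OQR

else runs before finally when no exception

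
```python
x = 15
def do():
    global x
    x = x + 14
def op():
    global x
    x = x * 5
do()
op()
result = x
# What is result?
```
145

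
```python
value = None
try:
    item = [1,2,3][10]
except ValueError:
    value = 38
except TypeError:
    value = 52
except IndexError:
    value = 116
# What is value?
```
116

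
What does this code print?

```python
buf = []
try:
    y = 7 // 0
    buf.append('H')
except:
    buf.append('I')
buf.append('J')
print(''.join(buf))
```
IJ

Exception raised in try, caught by bare except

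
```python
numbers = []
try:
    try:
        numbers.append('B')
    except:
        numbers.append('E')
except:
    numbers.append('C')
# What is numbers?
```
['B']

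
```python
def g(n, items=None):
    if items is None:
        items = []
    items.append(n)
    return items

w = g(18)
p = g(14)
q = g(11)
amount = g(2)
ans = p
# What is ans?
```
[14]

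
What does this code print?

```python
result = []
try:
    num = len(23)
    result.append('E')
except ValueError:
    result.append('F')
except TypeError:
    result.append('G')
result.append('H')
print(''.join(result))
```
GH

TypeError is caught by its specific handler, not ValueError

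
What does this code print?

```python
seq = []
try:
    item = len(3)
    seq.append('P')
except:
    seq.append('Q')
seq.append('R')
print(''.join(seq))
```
QR

Exception raised in try, caught by bare except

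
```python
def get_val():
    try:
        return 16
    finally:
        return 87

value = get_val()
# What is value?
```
87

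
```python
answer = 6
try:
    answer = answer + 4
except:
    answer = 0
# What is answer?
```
10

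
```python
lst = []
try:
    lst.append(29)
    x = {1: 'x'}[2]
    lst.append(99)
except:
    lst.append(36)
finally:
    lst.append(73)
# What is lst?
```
[29, 36, 73]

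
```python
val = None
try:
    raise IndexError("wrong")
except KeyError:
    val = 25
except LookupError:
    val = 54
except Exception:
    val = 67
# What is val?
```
54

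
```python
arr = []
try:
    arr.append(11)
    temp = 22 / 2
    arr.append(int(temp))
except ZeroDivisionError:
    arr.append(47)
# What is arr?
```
[11, 11]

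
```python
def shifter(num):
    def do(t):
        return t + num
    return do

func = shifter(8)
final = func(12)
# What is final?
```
20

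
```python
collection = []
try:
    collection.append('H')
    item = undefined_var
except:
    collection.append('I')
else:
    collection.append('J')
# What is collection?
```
['H', 'I']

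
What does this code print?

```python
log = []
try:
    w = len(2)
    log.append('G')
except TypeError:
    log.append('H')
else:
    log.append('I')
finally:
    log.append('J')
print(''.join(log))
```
HJ

Exception: except runs, else skipped, finally runs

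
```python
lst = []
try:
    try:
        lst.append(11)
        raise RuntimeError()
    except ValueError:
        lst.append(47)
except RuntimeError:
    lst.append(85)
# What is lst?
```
[11, 85]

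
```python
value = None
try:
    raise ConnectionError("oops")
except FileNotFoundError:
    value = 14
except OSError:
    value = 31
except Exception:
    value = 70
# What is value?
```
31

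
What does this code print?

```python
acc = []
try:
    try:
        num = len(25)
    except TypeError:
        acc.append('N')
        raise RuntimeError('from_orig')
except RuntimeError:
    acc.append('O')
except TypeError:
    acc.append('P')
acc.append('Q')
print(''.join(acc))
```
NOQ

RuntimeError raised and caught, original TypeError not re-raised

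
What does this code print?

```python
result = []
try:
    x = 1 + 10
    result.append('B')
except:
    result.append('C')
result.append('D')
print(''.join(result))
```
BD

No exception, try block completes normally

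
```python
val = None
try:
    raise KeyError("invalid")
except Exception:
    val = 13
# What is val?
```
13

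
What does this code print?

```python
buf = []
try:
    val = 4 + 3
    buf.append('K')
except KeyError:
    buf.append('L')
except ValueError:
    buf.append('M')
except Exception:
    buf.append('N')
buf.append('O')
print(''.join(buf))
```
KO

No exception, try block completes normally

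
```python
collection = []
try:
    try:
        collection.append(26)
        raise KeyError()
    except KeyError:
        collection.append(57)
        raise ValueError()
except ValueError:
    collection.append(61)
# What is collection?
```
[26, 57, 61]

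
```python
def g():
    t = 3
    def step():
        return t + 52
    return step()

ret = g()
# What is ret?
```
55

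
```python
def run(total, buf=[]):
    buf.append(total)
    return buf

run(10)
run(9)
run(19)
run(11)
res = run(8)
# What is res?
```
[10, 9, 19, 11, 8]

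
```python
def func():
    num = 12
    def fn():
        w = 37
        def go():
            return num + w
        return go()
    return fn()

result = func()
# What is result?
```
49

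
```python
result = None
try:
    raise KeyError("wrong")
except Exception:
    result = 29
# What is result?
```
29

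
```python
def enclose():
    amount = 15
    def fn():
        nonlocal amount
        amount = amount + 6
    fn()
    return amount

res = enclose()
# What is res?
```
21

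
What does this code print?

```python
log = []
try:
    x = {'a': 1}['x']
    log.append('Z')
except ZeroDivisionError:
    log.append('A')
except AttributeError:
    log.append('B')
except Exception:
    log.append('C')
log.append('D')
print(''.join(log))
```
CD

KeyError not specifically caught, falls to Exception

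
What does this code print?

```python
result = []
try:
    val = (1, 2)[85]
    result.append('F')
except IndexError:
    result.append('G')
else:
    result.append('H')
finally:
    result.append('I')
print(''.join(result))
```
GI

Exception: except runs, else skipped, finally runs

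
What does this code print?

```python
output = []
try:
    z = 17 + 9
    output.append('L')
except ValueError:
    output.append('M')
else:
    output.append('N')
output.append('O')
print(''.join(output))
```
LNO

else block runs when no exception occurs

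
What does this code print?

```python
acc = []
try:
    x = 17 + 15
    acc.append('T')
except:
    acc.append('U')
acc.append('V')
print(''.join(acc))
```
TV

No exception, try block completes normally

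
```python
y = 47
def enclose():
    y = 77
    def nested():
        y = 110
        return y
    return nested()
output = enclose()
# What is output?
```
110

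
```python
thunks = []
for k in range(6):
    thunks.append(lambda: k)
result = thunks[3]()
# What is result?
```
5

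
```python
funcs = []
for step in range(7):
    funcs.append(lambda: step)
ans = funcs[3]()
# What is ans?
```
6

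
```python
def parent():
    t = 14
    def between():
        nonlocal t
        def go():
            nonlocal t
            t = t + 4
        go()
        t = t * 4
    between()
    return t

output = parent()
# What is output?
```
72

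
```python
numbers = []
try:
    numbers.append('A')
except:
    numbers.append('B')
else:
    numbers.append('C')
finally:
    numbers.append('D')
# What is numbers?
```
['A', 'C', 'D']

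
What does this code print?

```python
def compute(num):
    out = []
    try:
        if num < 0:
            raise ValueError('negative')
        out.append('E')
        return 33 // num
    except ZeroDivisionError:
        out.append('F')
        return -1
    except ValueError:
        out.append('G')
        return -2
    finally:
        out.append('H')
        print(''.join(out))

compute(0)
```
EFH

num=0 causes ZeroDivisionError, caught, finally prints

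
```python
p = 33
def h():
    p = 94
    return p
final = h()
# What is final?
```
94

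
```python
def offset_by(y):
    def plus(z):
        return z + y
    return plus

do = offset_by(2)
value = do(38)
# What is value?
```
40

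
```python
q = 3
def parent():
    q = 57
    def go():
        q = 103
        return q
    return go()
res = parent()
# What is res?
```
103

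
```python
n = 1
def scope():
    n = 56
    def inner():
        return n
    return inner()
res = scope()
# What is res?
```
56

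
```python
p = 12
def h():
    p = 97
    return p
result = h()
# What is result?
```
97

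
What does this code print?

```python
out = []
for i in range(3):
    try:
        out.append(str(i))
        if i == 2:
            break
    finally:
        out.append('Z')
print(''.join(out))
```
0Z1Z2Z

finally runs even when breaking out of loop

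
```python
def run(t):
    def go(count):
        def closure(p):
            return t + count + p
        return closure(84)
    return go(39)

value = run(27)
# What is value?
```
150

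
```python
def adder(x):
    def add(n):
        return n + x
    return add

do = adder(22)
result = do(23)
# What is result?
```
45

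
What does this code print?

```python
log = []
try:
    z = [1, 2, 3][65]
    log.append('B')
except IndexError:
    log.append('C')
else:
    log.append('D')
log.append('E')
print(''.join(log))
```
CE

else block skipped when exception is caught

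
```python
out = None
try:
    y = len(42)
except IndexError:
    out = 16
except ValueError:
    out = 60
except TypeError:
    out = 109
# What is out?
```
109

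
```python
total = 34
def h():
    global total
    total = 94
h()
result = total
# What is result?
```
94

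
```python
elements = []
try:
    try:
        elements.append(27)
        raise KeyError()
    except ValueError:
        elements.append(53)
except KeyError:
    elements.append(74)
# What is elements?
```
[27, 74]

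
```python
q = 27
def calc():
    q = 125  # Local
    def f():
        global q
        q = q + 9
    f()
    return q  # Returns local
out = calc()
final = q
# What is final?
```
36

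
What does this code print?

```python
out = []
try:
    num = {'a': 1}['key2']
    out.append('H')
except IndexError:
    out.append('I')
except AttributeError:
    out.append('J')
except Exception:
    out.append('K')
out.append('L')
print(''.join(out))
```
KL

KeyError not specifically caught, falls to Exception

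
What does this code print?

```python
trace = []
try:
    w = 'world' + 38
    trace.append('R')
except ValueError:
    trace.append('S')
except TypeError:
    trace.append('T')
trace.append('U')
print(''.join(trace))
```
TU

TypeError is caught by its specific handler, not ValueError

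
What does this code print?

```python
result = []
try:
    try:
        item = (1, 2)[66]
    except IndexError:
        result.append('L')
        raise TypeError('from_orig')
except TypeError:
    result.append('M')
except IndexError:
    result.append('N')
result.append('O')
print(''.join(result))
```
LMO

TypeError raised and caught, original IndexError not re-raised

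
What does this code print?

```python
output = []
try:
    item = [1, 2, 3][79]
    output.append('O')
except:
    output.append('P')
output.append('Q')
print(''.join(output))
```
PQ

Exception raised in try, caught by bare except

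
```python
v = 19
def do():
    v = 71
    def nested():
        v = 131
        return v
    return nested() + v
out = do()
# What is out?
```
202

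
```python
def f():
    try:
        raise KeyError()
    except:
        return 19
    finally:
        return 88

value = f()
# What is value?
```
88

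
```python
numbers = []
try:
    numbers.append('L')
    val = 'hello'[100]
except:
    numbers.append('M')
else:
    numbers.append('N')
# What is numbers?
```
['L', 'M']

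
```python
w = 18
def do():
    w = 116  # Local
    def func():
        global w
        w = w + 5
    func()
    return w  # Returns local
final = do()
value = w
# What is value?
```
23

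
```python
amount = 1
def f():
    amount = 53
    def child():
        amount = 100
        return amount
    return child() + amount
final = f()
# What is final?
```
153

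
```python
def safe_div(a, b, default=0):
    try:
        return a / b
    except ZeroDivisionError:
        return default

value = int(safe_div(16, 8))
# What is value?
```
2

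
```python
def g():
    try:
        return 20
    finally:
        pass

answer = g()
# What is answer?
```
20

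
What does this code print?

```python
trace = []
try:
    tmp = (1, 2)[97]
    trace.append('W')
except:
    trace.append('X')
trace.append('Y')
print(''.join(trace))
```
XY

Exception raised in try, caught by bare except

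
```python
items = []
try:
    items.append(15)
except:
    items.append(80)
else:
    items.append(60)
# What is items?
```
[15, 60]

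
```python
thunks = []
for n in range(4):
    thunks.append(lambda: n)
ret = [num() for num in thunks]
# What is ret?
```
[3, 3, 3, 3]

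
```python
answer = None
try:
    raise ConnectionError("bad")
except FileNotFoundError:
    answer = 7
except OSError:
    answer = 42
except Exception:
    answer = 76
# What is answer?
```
42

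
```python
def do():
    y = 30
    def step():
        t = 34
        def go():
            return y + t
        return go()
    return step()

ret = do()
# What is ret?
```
64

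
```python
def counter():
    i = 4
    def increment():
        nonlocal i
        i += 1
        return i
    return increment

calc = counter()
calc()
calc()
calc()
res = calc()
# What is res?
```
8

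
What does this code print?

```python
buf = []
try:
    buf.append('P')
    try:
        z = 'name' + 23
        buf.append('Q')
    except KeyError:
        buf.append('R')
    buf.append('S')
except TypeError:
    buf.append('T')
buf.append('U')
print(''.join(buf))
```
PTU

Inner handler doesn't match, propagates to outer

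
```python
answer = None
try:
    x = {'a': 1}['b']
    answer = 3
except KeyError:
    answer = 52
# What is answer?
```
52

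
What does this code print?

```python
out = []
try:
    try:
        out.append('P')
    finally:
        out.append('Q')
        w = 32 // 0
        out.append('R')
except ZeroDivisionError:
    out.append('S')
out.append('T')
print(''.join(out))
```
PQST

Exception in inner finally caught by outer except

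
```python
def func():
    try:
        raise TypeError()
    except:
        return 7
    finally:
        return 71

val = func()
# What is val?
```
71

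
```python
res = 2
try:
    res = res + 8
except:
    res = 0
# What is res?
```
10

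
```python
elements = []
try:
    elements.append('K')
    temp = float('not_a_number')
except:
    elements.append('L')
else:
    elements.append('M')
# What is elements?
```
['K', 'L']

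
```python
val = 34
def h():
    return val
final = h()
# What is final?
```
34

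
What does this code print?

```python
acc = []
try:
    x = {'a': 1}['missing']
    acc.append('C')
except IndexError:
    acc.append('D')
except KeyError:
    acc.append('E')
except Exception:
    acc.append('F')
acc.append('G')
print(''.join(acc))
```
EG

KeyError matches before generic Exception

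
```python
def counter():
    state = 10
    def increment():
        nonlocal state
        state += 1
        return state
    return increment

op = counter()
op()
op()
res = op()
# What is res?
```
13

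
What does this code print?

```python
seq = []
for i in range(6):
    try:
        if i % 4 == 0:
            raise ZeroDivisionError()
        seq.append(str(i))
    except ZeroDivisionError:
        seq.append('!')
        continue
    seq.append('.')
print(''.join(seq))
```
!1.2.3.!5.

continue in except skips rest of loop body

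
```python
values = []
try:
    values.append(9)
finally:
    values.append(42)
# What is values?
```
[9, 42]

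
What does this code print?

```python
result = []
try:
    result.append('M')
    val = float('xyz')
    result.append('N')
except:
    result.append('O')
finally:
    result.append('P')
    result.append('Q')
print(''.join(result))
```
MOPQ

Code before exception runs, then except, then all of finally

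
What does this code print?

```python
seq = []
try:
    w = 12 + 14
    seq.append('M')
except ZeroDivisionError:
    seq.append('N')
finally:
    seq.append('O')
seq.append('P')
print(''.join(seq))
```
MOP

finally runs after normal execution too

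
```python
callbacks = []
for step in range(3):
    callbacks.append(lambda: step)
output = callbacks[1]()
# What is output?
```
2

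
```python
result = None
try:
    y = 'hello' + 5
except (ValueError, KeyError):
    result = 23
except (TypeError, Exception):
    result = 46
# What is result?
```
46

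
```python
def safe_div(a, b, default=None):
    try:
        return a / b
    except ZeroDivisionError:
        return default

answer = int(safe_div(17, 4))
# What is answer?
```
4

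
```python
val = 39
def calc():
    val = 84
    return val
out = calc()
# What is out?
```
84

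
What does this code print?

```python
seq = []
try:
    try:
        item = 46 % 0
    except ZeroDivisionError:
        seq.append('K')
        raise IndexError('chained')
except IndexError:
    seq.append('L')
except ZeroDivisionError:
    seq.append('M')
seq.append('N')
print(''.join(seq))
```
KLN

IndexError raised and caught, original ZeroDivisionError not re-raised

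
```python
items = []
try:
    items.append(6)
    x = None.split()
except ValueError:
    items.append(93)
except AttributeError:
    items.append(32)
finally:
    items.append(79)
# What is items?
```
[6, 32, 79]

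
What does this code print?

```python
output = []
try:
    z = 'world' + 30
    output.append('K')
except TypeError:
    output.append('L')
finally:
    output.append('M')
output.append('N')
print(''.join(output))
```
LMN

finally always runs, even after exception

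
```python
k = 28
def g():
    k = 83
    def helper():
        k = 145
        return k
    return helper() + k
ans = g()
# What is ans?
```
228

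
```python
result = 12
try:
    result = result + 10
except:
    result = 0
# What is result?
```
22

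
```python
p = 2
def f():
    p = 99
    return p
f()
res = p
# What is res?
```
2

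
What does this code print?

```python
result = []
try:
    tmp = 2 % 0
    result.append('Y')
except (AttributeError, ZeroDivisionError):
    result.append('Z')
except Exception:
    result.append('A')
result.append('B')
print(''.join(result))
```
ZB

ZeroDivisionError matches tuple containing it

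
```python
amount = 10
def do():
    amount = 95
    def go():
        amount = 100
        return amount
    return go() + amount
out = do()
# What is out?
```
195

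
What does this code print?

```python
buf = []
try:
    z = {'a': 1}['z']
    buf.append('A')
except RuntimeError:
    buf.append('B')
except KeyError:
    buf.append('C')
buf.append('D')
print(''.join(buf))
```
CD

KeyError is caught by its specific handler, not RuntimeError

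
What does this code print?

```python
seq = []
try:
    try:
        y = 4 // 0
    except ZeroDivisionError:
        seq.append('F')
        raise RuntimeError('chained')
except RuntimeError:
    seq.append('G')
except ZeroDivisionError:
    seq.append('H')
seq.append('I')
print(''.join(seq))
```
FGI

RuntimeError raised and caught, original ZeroDivisionError not re-raised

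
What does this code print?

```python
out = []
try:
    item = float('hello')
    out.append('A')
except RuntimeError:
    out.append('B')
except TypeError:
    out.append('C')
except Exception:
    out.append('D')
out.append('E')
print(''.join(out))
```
DE

ValueError not specifically caught, falls to Exception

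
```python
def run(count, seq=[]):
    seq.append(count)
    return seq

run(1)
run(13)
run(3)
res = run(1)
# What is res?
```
[1, 13, 3, 1]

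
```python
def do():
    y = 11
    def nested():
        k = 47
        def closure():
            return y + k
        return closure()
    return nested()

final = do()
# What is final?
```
58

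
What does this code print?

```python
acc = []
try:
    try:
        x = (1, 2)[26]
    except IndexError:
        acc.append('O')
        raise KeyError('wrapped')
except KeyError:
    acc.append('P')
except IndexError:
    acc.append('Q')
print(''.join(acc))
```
OP

New KeyError raised, caught by outer KeyError handler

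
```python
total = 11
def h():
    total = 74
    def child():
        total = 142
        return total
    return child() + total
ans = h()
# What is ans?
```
216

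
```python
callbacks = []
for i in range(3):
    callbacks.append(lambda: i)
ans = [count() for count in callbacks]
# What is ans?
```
[2, 2, 2]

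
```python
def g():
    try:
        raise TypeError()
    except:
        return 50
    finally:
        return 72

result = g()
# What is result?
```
72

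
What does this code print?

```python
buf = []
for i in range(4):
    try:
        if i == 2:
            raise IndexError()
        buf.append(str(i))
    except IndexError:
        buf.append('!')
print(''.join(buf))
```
01!3

Exception on i=2 caught, loop continues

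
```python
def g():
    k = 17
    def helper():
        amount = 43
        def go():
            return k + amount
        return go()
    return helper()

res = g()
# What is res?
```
60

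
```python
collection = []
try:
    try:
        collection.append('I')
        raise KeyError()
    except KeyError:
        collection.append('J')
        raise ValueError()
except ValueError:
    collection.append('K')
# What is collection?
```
['I', 'J', 'K']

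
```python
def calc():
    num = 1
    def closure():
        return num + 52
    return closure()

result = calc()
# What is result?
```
53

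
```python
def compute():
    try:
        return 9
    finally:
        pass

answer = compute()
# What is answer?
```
9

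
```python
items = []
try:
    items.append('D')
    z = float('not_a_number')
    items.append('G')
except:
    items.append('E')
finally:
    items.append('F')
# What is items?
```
['D', 'E', 'F']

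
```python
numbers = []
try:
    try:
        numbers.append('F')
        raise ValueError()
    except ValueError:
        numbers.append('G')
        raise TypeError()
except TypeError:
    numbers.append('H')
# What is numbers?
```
['F', 'G', 'H']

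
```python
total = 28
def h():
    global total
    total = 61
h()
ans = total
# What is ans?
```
61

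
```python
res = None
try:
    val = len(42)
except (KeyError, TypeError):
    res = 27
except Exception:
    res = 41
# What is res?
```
27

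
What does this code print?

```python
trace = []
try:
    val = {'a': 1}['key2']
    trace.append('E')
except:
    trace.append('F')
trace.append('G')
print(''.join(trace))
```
FG

Exception raised in try, caught by bare except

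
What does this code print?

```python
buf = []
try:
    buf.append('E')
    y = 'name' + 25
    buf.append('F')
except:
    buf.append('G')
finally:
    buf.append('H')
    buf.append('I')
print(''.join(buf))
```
EGHI

Code before exception runs, then except, then all of finally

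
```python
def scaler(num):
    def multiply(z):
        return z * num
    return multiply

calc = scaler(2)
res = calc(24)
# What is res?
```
48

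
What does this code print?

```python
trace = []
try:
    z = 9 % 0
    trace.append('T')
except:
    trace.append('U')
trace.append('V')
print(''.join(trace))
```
UV

Exception raised in try, caught by bare except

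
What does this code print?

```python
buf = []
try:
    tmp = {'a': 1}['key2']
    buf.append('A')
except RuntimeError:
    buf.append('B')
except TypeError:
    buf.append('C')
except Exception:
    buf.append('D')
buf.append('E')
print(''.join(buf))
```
DE

KeyError not specifically caught, falls to Exception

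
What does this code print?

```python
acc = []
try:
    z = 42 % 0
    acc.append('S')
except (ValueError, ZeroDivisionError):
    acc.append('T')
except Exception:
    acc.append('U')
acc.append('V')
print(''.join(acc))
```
TV

ZeroDivisionError matches tuple containing it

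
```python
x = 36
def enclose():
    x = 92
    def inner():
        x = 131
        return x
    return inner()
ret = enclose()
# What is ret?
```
131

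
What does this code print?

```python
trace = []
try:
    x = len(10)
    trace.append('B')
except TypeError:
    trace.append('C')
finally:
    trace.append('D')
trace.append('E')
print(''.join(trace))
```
CDE

finally always runs, even after exception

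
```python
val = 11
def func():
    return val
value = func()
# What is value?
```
11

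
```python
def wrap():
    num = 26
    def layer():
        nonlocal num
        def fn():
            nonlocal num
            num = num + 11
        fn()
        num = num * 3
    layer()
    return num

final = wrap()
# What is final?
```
111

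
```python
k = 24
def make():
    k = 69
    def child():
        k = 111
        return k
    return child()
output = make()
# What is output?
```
111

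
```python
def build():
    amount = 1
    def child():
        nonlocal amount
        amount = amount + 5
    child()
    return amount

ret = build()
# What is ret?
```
6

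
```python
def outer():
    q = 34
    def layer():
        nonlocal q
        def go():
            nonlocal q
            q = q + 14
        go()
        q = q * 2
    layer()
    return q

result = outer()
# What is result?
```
96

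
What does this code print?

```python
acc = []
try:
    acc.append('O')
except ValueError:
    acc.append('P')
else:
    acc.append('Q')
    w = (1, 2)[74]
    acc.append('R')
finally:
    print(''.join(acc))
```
OQ

Try succeeds, else appends 'Q', IndexError in else is uncaught, finally prints before exception propagates ('R' never appended)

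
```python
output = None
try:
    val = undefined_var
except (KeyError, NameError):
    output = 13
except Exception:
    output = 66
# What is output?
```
13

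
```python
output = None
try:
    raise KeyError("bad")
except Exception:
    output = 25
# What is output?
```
25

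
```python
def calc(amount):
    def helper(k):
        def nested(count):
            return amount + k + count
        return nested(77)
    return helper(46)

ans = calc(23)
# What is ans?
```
146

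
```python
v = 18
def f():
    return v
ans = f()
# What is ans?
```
18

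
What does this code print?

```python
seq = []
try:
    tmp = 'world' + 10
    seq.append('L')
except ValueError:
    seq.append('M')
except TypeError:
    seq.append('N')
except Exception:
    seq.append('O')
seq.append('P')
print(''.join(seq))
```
NP

TypeError matches before generic Exception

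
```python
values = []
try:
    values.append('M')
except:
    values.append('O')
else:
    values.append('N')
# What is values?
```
['M', 'N']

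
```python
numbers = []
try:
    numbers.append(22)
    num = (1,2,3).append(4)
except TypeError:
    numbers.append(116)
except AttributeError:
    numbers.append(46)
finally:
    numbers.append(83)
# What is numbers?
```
[22, 46, 83]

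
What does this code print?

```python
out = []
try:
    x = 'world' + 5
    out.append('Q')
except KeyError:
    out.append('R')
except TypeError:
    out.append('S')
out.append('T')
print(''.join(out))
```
ST

TypeError is caught by its specific handler, not KeyError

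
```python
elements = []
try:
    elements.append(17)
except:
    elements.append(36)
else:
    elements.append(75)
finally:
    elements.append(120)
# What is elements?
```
[17, 75, 120]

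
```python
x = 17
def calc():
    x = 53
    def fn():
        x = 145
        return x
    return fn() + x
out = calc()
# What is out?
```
198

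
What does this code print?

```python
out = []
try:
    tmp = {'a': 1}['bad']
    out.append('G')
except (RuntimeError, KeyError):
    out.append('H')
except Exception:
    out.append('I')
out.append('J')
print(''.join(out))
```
HJ

KeyError matches tuple containing it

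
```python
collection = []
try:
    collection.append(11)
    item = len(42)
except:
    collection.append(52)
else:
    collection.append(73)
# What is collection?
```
[11, 52]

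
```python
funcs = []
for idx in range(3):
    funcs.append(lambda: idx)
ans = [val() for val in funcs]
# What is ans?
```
[2, 2, 2]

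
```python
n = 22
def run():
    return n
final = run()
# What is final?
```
22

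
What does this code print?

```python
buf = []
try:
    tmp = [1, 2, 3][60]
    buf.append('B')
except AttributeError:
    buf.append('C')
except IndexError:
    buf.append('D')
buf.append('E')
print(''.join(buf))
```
DE

IndexError is caught by its specific handler, not AttributeError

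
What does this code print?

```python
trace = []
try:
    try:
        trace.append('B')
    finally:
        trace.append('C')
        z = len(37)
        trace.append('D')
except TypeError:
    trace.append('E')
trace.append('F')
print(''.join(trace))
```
BCEF

Exception in inner finally caught by outer except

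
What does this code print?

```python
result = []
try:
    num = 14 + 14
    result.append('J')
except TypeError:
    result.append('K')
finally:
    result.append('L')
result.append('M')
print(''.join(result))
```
JLM

finally runs after normal execution too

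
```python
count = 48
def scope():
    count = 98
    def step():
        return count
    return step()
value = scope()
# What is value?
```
98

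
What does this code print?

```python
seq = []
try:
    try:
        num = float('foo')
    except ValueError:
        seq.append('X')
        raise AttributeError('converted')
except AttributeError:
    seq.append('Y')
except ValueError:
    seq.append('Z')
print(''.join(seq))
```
XY

New AttributeError raised, caught by outer AttributeError handler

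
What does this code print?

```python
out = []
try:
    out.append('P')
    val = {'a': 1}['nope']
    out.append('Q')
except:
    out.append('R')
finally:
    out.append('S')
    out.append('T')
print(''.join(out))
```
PRST

Code before exception runs, then except, then all of finally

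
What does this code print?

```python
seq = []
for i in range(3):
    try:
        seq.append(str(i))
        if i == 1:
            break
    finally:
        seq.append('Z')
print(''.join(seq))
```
0Z1Z

finally runs even when breaking out of loop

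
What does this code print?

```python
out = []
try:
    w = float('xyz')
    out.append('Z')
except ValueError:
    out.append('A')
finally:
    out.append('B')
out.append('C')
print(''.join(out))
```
ABC

finally always runs, even after exception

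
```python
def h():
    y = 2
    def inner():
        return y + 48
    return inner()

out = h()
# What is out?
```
50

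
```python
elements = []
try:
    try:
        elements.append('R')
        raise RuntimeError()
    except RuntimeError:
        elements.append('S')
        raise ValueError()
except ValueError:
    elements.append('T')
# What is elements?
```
['R', 'S', 'T']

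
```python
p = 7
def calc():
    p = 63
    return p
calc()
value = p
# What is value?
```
7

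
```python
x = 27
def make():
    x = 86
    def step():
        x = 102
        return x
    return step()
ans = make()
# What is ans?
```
102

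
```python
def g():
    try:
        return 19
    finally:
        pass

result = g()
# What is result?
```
19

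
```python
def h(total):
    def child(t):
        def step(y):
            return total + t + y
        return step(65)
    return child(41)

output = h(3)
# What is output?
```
109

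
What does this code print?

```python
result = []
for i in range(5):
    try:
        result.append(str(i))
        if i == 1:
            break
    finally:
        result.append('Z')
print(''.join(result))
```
0Z1Z

finally runs even when breaking out of loop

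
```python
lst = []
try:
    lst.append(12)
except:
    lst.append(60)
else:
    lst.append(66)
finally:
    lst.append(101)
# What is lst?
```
[12, 66, 101]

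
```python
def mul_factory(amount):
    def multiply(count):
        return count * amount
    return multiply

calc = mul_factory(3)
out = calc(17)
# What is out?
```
51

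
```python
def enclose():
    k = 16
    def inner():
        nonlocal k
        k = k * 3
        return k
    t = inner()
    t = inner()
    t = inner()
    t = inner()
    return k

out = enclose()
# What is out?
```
1296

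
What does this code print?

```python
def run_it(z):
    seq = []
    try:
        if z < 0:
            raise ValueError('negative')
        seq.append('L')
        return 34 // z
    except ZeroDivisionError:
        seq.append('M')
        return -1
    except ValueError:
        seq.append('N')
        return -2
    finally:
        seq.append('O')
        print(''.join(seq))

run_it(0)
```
LMO

z=0 causes ZeroDivisionError, caught, finally prints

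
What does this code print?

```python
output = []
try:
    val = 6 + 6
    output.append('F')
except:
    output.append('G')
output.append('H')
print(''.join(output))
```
FH

No exception, try block completes normally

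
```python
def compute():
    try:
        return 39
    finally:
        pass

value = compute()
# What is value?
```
39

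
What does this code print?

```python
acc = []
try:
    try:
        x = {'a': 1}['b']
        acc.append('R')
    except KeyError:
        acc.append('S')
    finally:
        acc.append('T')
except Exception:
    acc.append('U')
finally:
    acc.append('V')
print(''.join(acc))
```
STV

Both finally blocks run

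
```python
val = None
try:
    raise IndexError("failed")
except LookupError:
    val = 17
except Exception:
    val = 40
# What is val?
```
17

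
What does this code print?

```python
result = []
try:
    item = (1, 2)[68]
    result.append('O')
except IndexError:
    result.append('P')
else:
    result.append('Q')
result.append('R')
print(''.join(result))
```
PR

else block skipped when exception is caught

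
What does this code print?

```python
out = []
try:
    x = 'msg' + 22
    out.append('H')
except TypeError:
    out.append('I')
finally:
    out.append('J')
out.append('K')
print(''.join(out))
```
IJK

finally always runs, even after exception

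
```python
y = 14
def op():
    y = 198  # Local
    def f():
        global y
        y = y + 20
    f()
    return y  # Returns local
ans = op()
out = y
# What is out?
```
34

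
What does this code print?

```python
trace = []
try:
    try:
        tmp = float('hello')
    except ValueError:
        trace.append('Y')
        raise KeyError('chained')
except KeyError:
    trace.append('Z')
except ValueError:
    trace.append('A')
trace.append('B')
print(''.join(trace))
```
YZB

KeyError raised and caught, original ValueError not re-raised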